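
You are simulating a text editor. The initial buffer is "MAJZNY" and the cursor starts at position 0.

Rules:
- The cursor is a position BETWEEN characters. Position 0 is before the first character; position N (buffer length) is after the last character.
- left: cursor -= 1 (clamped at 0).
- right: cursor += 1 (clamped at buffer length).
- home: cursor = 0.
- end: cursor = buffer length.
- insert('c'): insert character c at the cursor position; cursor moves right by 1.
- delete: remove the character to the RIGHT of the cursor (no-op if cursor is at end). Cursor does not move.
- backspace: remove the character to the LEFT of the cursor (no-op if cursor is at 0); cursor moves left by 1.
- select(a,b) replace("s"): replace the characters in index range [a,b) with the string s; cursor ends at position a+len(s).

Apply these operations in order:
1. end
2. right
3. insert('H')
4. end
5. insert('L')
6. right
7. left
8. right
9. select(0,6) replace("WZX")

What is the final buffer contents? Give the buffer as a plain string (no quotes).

After op 1 (end): buf='MAJZNY' cursor=6
After op 2 (right): buf='MAJZNY' cursor=6
After op 3 (insert('H')): buf='MAJZNYH' cursor=7
After op 4 (end): buf='MAJZNYH' cursor=7
After op 5 (insert('L')): buf='MAJZNYHL' cursor=8
After op 6 (right): buf='MAJZNYHL' cursor=8
After op 7 (left): buf='MAJZNYHL' cursor=7
After op 8 (right): buf='MAJZNYHL' cursor=8
After op 9 (select(0,6) replace("WZX")): buf='WZXHL' cursor=3

Answer: WZXHL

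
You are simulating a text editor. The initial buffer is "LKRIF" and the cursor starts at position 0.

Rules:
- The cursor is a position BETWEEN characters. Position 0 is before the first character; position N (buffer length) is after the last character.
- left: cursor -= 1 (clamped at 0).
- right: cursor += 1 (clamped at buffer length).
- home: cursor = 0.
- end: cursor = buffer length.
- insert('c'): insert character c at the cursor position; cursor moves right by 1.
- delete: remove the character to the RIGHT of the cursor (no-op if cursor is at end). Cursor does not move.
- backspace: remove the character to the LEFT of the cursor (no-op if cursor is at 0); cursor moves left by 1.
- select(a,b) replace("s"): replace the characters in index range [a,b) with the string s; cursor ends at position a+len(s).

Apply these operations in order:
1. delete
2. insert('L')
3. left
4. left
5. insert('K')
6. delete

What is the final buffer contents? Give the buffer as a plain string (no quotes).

Answer: KKRIF

Derivation:
After op 1 (delete): buf='KRIF' cursor=0
After op 2 (insert('L')): buf='LKRIF' cursor=1
After op 3 (left): buf='LKRIF' cursor=0
After op 4 (left): buf='LKRIF' cursor=0
After op 5 (insert('K')): buf='KLKRIF' cursor=1
After op 6 (delete): buf='KKRIF' cursor=1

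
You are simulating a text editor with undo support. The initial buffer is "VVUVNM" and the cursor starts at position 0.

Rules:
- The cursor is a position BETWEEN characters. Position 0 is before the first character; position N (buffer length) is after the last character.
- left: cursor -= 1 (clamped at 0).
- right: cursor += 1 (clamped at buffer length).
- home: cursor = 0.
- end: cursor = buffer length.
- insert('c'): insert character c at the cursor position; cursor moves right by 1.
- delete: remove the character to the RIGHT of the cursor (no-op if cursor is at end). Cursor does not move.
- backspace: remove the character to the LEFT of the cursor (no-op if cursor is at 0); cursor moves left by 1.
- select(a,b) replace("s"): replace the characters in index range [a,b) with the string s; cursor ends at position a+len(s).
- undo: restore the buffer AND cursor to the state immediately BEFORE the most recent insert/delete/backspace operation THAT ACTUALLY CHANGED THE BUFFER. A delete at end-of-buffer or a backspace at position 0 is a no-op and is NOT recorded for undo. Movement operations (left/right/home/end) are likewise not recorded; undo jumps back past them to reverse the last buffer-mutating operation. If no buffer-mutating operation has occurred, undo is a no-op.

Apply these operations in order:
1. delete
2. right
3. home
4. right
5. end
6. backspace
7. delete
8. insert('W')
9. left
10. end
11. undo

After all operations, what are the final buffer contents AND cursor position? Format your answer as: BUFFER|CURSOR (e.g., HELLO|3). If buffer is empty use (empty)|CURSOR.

Answer: VUVN|4

Derivation:
After op 1 (delete): buf='VUVNM' cursor=0
After op 2 (right): buf='VUVNM' cursor=1
After op 3 (home): buf='VUVNM' cursor=0
After op 4 (right): buf='VUVNM' cursor=1
After op 5 (end): buf='VUVNM' cursor=5
After op 6 (backspace): buf='VUVN' cursor=4
After op 7 (delete): buf='VUVN' cursor=4
After op 8 (insert('W')): buf='VUVNW' cursor=5
After op 9 (left): buf='VUVNW' cursor=4
After op 10 (end): buf='VUVNW' cursor=5
After op 11 (undo): buf='VUVN' cursor=4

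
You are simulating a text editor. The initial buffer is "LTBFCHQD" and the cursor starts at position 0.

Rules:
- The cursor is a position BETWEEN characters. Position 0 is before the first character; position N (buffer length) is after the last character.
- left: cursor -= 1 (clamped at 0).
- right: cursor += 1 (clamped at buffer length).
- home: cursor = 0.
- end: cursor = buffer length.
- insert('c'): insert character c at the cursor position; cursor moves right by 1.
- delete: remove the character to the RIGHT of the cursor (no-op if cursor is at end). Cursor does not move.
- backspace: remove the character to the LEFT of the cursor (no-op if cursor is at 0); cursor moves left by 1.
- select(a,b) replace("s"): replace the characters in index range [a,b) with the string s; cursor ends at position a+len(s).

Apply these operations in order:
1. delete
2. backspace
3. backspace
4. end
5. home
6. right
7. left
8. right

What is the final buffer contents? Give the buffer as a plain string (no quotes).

Answer: TBFCHQD

Derivation:
After op 1 (delete): buf='TBFCHQD' cursor=0
After op 2 (backspace): buf='TBFCHQD' cursor=0
After op 3 (backspace): buf='TBFCHQD' cursor=0
After op 4 (end): buf='TBFCHQD' cursor=7
After op 5 (home): buf='TBFCHQD' cursor=0
After op 6 (right): buf='TBFCHQD' cursor=1
After op 7 (left): buf='TBFCHQD' cursor=0
After op 8 (right): buf='TBFCHQD' cursor=1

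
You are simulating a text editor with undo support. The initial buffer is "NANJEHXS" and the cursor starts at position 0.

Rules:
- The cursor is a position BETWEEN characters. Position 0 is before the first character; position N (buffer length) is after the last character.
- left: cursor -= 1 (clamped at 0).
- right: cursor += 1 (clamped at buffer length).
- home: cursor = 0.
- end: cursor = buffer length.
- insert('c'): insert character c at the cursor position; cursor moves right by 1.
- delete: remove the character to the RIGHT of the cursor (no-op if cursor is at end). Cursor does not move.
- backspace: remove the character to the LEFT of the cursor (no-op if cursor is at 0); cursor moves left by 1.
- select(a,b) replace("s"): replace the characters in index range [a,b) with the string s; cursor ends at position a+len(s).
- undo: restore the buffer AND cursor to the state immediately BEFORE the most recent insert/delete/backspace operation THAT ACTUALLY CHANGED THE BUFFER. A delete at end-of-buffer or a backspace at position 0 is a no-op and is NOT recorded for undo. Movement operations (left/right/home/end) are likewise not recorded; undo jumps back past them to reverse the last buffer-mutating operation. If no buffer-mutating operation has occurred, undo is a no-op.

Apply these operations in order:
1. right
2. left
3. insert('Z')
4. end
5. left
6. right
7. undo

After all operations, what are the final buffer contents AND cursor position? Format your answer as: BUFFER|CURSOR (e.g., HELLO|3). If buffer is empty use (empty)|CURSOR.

Answer: NANJEHXS|0

Derivation:
After op 1 (right): buf='NANJEHXS' cursor=1
After op 2 (left): buf='NANJEHXS' cursor=0
After op 3 (insert('Z')): buf='ZNANJEHXS' cursor=1
After op 4 (end): buf='ZNANJEHXS' cursor=9
After op 5 (left): buf='ZNANJEHXS' cursor=8
After op 6 (right): buf='ZNANJEHXS' cursor=9
After op 7 (undo): buf='NANJEHXS' cursor=0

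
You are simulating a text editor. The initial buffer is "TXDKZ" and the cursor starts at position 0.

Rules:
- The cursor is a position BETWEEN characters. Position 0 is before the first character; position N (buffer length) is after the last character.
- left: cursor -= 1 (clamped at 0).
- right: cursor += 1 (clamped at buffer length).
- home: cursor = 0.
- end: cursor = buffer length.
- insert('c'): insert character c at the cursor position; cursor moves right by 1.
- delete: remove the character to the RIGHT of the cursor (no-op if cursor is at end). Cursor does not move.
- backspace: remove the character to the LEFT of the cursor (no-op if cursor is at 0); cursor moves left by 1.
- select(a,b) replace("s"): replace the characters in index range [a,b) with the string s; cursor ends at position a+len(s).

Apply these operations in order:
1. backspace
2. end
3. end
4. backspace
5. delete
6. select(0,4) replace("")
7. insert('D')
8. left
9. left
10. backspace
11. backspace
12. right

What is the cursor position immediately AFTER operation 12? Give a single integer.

Answer: 1

Derivation:
After op 1 (backspace): buf='TXDKZ' cursor=0
After op 2 (end): buf='TXDKZ' cursor=5
After op 3 (end): buf='TXDKZ' cursor=5
After op 4 (backspace): buf='TXDK' cursor=4
After op 5 (delete): buf='TXDK' cursor=4
After op 6 (select(0,4) replace("")): buf='(empty)' cursor=0
After op 7 (insert('D')): buf='D' cursor=1
After op 8 (left): buf='D' cursor=0
After op 9 (left): buf='D' cursor=0
After op 10 (backspace): buf='D' cursor=0
After op 11 (backspace): buf='D' cursor=0
After op 12 (right): buf='D' cursor=1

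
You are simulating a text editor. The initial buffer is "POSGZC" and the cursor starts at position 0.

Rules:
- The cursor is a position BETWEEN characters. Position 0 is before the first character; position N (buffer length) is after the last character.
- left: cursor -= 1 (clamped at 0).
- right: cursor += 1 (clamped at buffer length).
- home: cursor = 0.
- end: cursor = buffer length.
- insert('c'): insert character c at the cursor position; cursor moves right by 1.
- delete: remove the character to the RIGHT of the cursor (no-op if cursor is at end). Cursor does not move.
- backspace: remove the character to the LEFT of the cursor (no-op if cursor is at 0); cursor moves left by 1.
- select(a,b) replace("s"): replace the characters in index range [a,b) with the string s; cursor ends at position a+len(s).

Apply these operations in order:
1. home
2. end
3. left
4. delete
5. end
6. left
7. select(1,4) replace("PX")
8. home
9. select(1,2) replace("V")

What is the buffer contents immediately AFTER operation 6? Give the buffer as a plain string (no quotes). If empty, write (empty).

Answer: POSGZ

Derivation:
After op 1 (home): buf='POSGZC' cursor=0
After op 2 (end): buf='POSGZC' cursor=6
After op 3 (left): buf='POSGZC' cursor=5
After op 4 (delete): buf='POSGZ' cursor=5
After op 5 (end): buf='POSGZ' cursor=5
After op 6 (left): buf='POSGZ' cursor=4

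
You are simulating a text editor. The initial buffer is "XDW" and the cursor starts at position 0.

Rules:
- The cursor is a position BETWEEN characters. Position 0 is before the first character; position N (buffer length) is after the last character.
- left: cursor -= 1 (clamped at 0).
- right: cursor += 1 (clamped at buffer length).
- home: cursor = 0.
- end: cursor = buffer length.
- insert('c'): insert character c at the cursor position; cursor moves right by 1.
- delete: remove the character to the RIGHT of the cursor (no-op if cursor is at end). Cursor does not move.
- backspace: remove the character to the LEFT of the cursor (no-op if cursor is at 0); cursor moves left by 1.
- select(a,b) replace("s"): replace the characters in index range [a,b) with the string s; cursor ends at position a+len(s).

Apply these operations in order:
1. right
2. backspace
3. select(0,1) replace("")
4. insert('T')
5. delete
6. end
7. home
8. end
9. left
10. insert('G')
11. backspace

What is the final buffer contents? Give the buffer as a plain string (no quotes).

After op 1 (right): buf='XDW' cursor=1
After op 2 (backspace): buf='DW' cursor=0
After op 3 (select(0,1) replace("")): buf='W' cursor=0
After op 4 (insert('T')): buf='TW' cursor=1
After op 5 (delete): buf='T' cursor=1
After op 6 (end): buf='T' cursor=1
After op 7 (home): buf='T' cursor=0
After op 8 (end): buf='T' cursor=1
After op 9 (left): buf='T' cursor=0
After op 10 (insert('G')): buf='GT' cursor=1
After op 11 (backspace): buf='T' cursor=0

Answer: T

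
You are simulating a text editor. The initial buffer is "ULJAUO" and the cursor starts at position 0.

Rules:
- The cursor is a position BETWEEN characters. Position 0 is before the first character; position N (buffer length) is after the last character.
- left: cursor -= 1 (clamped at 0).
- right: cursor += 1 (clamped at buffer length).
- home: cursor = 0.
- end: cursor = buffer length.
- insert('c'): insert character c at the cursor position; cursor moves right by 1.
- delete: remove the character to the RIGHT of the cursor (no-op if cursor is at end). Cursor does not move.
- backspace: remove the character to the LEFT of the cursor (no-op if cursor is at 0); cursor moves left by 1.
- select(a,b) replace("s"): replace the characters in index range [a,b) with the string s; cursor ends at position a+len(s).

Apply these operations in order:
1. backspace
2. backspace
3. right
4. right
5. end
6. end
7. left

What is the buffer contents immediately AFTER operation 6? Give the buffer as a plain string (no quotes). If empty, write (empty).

After op 1 (backspace): buf='ULJAUO' cursor=0
After op 2 (backspace): buf='ULJAUO' cursor=0
After op 3 (right): buf='ULJAUO' cursor=1
After op 4 (right): buf='ULJAUO' cursor=2
After op 5 (end): buf='ULJAUO' cursor=6
After op 6 (end): buf='ULJAUO' cursor=6

Answer: ULJAUO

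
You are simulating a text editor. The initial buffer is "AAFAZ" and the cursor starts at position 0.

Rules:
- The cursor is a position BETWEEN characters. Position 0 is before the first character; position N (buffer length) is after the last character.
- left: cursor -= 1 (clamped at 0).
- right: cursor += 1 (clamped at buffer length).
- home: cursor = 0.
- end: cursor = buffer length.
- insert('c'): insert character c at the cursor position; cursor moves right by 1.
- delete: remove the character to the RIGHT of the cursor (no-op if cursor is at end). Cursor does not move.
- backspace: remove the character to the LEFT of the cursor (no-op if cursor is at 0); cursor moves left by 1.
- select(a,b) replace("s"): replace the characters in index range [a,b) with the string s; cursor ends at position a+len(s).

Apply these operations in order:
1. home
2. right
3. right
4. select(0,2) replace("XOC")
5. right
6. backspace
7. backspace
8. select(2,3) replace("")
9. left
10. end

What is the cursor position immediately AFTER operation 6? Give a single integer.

After op 1 (home): buf='AAFAZ' cursor=0
After op 2 (right): buf='AAFAZ' cursor=1
After op 3 (right): buf='AAFAZ' cursor=2
After op 4 (select(0,2) replace("XOC")): buf='XOCFAZ' cursor=3
After op 5 (right): buf='XOCFAZ' cursor=4
After op 6 (backspace): buf='XOCAZ' cursor=3

Answer: 3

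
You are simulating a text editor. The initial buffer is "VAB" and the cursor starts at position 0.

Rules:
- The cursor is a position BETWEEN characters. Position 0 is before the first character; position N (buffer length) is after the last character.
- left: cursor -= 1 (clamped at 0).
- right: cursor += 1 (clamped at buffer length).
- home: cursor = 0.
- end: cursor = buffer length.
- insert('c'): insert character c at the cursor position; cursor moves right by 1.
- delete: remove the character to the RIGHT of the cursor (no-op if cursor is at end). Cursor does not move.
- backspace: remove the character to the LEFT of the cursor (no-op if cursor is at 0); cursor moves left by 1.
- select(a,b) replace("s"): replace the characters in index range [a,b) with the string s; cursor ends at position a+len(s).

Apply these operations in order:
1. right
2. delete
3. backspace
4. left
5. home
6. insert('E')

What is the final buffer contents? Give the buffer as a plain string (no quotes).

Answer: EB

Derivation:
After op 1 (right): buf='VAB' cursor=1
After op 2 (delete): buf='VB' cursor=1
After op 3 (backspace): buf='B' cursor=0
After op 4 (left): buf='B' cursor=0
After op 5 (home): buf='B' cursor=0
After op 6 (insert('E')): buf='EB' cursor=1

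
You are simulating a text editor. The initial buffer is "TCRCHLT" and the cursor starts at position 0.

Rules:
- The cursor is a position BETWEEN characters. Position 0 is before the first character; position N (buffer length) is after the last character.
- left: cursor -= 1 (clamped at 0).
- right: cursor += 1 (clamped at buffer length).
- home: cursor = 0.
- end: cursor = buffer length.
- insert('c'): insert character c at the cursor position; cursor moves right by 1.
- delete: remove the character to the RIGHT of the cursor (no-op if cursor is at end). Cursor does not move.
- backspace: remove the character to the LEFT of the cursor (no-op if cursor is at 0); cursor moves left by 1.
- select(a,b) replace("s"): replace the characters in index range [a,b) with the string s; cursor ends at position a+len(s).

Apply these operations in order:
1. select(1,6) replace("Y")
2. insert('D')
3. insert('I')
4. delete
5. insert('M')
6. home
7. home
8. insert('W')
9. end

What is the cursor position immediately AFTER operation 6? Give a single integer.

After op 1 (select(1,6) replace("Y")): buf='TYT' cursor=2
After op 2 (insert('D')): buf='TYDT' cursor=3
After op 3 (insert('I')): buf='TYDIT' cursor=4
After op 4 (delete): buf='TYDI' cursor=4
After op 5 (insert('M')): buf='TYDIM' cursor=5
After op 6 (home): buf='TYDIM' cursor=0

Answer: 0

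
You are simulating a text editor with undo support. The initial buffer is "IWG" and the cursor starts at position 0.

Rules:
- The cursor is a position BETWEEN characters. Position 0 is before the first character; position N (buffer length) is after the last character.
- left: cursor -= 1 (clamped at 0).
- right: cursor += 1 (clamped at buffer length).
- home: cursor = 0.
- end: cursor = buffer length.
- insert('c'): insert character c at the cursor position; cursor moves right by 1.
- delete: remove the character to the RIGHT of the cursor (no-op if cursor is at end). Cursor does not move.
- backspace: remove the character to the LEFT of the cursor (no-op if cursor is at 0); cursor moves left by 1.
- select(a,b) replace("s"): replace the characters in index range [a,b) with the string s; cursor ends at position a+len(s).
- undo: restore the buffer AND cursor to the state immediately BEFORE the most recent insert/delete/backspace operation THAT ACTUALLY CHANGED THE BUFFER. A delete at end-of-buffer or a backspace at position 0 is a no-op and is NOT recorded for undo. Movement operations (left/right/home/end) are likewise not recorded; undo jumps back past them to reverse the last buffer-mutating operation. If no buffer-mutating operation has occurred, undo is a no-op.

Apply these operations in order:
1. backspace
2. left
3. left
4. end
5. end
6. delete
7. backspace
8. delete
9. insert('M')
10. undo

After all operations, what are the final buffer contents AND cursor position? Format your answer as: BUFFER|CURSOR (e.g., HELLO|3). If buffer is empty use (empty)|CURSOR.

Answer: IW|2

Derivation:
After op 1 (backspace): buf='IWG' cursor=0
After op 2 (left): buf='IWG' cursor=0
After op 3 (left): buf='IWG' cursor=0
After op 4 (end): buf='IWG' cursor=3
After op 5 (end): buf='IWG' cursor=3
After op 6 (delete): buf='IWG' cursor=3
After op 7 (backspace): buf='IW' cursor=2
After op 8 (delete): buf='IW' cursor=2
After op 9 (insert('M')): buf='IWM' cursor=3
After op 10 (undo): buf='IW' cursor=2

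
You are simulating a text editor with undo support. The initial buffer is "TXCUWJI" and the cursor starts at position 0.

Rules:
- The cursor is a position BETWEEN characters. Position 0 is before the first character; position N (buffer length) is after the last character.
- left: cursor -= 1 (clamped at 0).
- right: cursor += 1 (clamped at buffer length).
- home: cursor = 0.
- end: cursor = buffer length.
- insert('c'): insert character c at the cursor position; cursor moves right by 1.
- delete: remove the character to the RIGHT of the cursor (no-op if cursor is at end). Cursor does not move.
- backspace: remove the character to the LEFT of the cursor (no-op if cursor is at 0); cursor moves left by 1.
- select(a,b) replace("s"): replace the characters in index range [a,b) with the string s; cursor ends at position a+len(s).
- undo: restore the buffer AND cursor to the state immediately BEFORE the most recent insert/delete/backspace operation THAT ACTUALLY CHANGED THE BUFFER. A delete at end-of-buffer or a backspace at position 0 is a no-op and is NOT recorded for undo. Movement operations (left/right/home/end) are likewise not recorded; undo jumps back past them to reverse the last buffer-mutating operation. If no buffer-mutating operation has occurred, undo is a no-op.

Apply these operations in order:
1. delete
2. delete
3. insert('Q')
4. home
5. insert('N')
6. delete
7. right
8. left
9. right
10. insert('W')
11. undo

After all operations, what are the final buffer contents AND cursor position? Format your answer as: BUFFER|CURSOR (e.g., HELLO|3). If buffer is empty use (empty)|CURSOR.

After op 1 (delete): buf='XCUWJI' cursor=0
After op 2 (delete): buf='CUWJI' cursor=0
After op 3 (insert('Q')): buf='QCUWJI' cursor=1
After op 4 (home): buf='QCUWJI' cursor=0
After op 5 (insert('N')): buf='NQCUWJI' cursor=1
After op 6 (delete): buf='NCUWJI' cursor=1
After op 7 (right): buf='NCUWJI' cursor=2
After op 8 (left): buf='NCUWJI' cursor=1
After op 9 (right): buf='NCUWJI' cursor=2
After op 10 (insert('W')): buf='NCWUWJI' cursor=3
After op 11 (undo): buf='NCUWJI' cursor=2

Answer: NCUWJI|2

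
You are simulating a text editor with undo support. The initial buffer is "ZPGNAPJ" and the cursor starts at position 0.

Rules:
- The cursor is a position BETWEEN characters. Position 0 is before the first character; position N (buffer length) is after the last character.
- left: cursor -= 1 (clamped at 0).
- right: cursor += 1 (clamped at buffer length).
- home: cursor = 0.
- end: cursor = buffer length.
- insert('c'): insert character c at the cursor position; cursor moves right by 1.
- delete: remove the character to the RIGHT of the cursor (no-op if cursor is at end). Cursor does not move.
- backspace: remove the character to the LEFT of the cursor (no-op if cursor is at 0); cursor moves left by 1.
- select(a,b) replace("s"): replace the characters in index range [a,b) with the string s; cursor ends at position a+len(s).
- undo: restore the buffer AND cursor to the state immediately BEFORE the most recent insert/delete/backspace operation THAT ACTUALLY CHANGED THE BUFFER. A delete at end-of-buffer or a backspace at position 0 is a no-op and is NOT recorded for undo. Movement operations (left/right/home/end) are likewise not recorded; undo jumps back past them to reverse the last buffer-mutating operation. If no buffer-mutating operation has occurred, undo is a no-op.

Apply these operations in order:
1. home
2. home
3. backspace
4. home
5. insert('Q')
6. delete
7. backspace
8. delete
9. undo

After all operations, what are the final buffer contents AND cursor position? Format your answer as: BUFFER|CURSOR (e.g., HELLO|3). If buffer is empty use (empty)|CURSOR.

Answer: PGNAPJ|0

Derivation:
After op 1 (home): buf='ZPGNAPJ' cursor=0
After op 2 (home): buf='ZPGNAPJ' cursor=0
After op 3 (backspace): buf='ZPGNAPJ' cursor=0
After op 4 (home): buf='ZPGNAPJ' cursor=0
After op 5 (insert('Q')): buf='QZPGNAPJ' cursor=1
After op 6 (delete): buf='QPGNAPJ' cursor=1
After op 7 (backspace): buf='PGNAPJ' cursor=0
After op 8 (delete): buf='GNAPJ' cursor=0
After op 9 (undo): buf='PGNAPJ' cursor=0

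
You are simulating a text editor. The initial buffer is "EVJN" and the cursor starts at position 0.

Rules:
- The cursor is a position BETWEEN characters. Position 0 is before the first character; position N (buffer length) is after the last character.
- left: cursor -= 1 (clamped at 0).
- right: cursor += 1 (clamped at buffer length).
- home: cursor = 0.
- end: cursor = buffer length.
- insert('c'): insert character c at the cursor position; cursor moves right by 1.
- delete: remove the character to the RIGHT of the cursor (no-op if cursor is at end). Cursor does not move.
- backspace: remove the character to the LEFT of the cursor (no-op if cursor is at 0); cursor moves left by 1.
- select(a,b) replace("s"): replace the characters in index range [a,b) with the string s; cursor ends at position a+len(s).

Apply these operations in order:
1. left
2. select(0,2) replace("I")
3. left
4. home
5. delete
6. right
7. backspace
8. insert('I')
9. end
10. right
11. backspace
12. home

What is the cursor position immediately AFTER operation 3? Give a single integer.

Answer: 0

Derivation:
After op 1 (left): buf='EVJN' cursor=0
After op 2 (select(0,2) replace("I")): buf='IJN' cursor=1
After op 3 (left): buf='IJN' cursor=0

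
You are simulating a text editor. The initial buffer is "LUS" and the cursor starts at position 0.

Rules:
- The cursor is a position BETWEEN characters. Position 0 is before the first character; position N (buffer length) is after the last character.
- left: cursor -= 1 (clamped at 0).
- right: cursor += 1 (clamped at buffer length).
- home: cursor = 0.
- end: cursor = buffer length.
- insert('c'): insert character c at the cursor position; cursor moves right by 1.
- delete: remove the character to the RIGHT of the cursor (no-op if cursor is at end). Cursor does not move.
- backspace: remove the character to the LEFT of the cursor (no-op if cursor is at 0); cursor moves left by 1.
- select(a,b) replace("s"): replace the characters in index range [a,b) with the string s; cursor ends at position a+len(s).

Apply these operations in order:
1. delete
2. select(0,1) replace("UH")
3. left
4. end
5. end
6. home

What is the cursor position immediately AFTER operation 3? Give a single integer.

After op 1 (delete): buf='US' cursor=0
After op 2 (select(0,1) replace("UH")): buf='UHS' cursor=2
After op 3 (left): buf='UHS' cursor=1

Answer: 1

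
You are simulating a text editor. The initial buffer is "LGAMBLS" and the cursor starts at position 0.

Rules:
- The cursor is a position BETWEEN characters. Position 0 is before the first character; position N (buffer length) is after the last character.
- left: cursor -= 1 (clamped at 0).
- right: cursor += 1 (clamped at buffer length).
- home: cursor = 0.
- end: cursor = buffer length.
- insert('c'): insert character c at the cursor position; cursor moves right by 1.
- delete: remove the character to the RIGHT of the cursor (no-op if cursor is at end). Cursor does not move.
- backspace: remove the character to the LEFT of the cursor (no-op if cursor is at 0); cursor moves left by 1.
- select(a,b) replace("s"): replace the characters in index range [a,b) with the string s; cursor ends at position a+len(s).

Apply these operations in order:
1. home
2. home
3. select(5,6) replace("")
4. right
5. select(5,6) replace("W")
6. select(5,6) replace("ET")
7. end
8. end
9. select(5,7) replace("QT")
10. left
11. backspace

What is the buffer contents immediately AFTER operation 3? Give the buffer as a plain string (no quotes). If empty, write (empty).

After op 1 (home): buf='LGAMBLS' cursor=0
After op 2 (home): buf='LGAMBLS' cursor=0
After op 3 (select(5,6) replace("")): buf='LGAMBS' cursor=5

Answer: LGAMBS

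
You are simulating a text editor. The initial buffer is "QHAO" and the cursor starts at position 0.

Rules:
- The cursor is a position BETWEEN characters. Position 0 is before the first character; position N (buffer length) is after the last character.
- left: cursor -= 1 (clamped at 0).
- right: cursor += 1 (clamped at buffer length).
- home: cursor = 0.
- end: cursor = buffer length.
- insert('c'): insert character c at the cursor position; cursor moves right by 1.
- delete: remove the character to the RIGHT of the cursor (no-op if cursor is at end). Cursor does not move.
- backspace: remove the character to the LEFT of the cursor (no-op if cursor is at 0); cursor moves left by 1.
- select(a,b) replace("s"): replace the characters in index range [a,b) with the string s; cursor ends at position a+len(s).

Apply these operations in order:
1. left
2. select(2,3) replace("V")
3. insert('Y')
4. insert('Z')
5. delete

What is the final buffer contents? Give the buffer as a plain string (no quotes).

After op 1 (left): buf='QHAO' cursor=0
After op 2 (select(2,3) replace("V")): buf='QHVO' cursor=3
After op 3 (insert('Y')): buf='QHVYO' cursor=4
After op 4 (insert('Z')): buf='QHVYZO' cursor=5
After op 5 (delete): buf='QHVYZ' cursor=5

Answer: QHVYZ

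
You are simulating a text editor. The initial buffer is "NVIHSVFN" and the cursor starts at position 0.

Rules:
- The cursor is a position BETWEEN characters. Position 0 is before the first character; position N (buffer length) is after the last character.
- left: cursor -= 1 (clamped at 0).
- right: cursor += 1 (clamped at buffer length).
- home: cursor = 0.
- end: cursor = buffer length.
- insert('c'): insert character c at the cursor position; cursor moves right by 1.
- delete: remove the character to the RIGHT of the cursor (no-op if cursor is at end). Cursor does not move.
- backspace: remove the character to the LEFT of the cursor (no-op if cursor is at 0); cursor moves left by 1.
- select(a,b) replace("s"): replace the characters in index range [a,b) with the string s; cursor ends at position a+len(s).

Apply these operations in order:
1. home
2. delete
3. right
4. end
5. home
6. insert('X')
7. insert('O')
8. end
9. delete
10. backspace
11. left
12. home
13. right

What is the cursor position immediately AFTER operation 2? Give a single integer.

After op 1 (home): buf='NVIHSVFN' cursor=0
After op 2 (delete): buf='VIHSVFN' cursor=0

Answer: 0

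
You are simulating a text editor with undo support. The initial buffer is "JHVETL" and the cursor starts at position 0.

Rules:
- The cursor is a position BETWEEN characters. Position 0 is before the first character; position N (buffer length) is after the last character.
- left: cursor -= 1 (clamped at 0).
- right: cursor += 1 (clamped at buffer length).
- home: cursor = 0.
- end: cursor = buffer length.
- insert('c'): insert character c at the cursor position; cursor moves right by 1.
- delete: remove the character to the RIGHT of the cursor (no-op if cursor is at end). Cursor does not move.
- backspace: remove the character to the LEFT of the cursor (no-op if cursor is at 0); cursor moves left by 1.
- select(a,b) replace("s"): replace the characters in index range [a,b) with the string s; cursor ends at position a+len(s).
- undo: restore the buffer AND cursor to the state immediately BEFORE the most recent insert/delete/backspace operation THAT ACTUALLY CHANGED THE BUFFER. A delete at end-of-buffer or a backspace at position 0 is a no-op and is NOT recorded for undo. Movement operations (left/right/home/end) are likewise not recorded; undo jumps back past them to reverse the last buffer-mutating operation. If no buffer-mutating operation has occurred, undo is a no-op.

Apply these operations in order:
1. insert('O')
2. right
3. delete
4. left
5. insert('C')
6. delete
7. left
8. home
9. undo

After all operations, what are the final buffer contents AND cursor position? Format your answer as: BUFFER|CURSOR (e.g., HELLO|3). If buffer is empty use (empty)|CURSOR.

After op 1 (insert('O')): buf='OJHVETL' cursor=1
After op 2 (right): buf='OJHVETL' cursor=2
After op 3 (delete): buf='OJVETL' cursor=2
After op 4 (left): buf='OJVETL' cursor=1
After op 5 (insert('C')): buf='OCJVETL' cursor=2
After op 6 (delete): buf='OCVETL' cursor=2
After op 7 (left): buf='OCVETL' cursor=1
After op 8 (home): buf='OCVETL' cursor=0
After op 9 (undo): buf='OCJVETL' cursor=2

Answer: OCJVETL|2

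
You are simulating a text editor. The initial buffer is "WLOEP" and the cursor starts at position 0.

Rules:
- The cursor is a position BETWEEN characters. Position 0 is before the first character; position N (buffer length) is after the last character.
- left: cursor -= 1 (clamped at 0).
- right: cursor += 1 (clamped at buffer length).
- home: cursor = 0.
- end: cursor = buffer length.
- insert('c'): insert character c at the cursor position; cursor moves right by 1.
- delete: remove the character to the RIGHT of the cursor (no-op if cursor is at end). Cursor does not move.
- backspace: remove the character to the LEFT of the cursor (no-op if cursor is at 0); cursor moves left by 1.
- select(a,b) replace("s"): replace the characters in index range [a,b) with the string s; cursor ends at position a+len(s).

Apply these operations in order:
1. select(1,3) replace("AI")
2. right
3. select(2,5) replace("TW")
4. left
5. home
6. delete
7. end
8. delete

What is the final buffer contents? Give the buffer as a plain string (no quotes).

Answer: ATW

Derivation:
After op 1 (select(1,3) replace("AI")): buf='WAIEP' cursor=3
After op 2 (right): buf='WAIEP' cursor=4
After op 3 (select(2,5) replace("TW")): buf='WATW' cursor=4
After op 4 (left): buf='WATW' cursor=3
After op 5 (home): buf='WATW' cursor=0
After op 6 (delete): buf='ATW' cursor=0
After op 7 (end): buf='ATW' cursor=3
After op 8 (delete): buf='ATW' cursor=3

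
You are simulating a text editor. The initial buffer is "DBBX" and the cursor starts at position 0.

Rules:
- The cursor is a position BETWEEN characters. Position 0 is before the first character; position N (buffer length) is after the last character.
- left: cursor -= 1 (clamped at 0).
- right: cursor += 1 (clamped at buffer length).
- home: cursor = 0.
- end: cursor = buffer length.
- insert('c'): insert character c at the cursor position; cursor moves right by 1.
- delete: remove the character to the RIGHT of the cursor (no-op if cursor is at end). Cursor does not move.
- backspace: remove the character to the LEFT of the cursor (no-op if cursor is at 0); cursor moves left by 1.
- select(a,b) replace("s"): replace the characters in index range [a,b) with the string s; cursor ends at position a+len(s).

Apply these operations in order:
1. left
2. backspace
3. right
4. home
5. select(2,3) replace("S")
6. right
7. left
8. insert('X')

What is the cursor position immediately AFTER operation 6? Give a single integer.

After op 1 (left): buf='DBBX' cursor=0
After op 2 (backspace): buf='DBBX' cursor=0
After op 3 (right): buf='DBBX' cursor=1
After op 4 (home): buf='DBBX' cursor=0
After op 5 (select(2,3) replace("S")): buf='DBSX' cursor=3
After op 6 (right): buf='DBSX' cursor=4

Answer: 4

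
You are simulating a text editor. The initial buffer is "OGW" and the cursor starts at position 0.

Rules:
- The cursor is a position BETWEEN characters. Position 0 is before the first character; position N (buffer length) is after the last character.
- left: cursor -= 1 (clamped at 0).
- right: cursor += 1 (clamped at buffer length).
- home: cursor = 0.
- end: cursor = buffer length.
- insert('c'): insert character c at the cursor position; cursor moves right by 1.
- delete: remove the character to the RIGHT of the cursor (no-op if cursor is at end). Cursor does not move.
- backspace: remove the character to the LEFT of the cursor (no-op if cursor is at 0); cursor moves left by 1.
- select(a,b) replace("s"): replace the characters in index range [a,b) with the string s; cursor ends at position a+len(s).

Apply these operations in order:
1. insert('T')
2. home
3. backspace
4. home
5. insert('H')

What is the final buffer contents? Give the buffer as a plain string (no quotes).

Answer: HTOGW

Derivation:
After op 1 (insert('T')): buf='TOGW' cursor=1
After op 2 (home): buf='TOGW' cursor=0
After op 3 (backspace): buf='TOGW' cursor=0
After op 4 (home): buf='TOGW' cursor=0
After op 5 (insert('H')): buf='HTOGW' cursor=1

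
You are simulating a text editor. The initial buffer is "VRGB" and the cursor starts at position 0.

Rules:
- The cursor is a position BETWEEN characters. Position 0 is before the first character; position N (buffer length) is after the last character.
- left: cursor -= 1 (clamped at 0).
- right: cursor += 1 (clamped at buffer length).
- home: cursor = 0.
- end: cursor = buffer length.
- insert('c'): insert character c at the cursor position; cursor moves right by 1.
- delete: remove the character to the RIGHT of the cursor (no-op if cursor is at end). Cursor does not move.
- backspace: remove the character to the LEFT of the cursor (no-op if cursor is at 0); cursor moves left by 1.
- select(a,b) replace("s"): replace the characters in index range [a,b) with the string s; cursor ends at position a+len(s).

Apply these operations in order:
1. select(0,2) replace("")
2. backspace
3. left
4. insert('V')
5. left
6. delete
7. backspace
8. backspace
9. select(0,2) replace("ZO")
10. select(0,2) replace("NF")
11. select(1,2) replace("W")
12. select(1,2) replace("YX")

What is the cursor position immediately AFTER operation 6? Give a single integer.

Answer: 0

Derivation:
After op 1 (select(0,2) replace("")): buf='GB' cursor=0
After op 2 (backspace): buf='GB' cursor=0
After op 3 (left): buf='GB' cursor=0
After op 4 (insert('V')): buf='VGB' cursor=1
After op 5 (left): buf='VGB' cursor=0
After op 6 (delete): buf='GB' cursor=0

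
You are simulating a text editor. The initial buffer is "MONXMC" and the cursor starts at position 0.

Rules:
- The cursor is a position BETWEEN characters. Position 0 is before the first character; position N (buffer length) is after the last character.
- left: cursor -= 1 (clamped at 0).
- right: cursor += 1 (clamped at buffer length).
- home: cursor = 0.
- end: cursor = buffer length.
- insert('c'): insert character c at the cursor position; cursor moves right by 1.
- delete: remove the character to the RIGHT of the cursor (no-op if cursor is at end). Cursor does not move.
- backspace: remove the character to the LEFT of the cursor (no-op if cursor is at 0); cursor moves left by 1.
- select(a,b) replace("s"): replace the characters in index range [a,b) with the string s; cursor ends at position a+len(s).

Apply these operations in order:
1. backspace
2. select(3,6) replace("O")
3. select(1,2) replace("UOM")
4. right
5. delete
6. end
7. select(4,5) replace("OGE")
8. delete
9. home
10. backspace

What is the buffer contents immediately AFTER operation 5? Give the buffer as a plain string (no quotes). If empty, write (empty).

After op 1 (backspace): buf='MONXMC' cursor=0
After op 2 (select(3,6) replace("O")): buf='MONO' cursor=4
After op 3 (select(1,2) replace("UOM")): buf='MUOMNO' cursor=4
After op 4 (right): buf='MUOMNO' cursor=5
After op 5 (delete): buf='MUOMN' cursor=5

Answer: MUOMN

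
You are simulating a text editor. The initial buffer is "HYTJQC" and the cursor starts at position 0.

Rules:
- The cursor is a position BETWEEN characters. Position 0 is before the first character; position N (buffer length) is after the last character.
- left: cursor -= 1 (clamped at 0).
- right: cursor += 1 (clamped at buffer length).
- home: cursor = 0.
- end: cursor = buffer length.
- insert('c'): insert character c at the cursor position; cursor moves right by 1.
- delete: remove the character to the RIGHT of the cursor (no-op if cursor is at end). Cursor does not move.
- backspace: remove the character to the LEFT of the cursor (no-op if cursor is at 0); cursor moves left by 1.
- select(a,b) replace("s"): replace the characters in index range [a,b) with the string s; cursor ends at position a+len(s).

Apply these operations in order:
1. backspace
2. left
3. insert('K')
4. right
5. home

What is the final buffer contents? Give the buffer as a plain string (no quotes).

Answer: KHYTJQC

Derivation:
After op 1 (backspace): buf='HYTJQC' cursor=0
After op 2 (left): buf='HYTJQC' cursor=0
After op 3 (insert('K')): buf='KHYTJQC' cursor=1
After op 4 (right): buf='KHYTJQC' cursor=2
After op 5 (home): buf='KHYTJQC' cursor=0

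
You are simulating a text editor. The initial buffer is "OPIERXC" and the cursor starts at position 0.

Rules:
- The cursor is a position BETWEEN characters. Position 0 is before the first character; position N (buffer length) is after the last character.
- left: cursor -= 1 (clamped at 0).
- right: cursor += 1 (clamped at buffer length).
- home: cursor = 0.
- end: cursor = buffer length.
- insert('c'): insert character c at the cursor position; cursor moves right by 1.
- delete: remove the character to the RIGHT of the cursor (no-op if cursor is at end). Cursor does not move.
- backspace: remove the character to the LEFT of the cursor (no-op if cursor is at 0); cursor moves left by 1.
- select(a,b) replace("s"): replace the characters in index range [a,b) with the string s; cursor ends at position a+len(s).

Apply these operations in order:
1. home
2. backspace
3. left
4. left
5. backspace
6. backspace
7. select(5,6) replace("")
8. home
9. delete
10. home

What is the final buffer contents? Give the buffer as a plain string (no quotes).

Answer: PIERC

Derivation:
After op 1 (home): buf='OPIERXC' cursor=0
After op 2 (backspace): buf='OPIERXC' cursor=0
After op 3 (left): buf='OPIERXC' cursor=0
After op 4 (left): buf='OPIERXC' cursor=0
After op 5 (backspace): buf='OPIERXC' cursor=0
After op 6 (backspace): buf='OPIERXC' cursor=0
After op 7 (select(5,6) replace("")): buf='OPIERC' cursor=5
After op 8 (home): buf='OPIERC' cursor=0
After op 9 (delete): buf='PIERC' cursor=0
After op 10 (home): buf='PIERC' cursor=0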